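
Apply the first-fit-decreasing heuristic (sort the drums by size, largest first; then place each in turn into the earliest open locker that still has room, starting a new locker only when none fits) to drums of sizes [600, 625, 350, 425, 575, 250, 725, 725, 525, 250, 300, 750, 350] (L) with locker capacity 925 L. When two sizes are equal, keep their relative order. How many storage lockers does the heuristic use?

Sorted descending: 750, 725, 725, 625, 600, 575, 525, 425, 350, 350, 300, 250, 250.
  750 → locker 1 (new)  [load 750/925]
  725 → locker 2 (new)  [load 725/925]
  725 → locker 3 (new)  [load 725/925]
  625 → locker 4 (new)  [load 625/925]
  600 → locker 5 (new)  [load 600/925]
  575 → locker 6 (new)  [load 575/925]
  525 → locker 7 (new)  [load 525/925]
  425 → locker 8 (new)  [load 425/925]
  350 → locker 6  [load 925/925]
  350 → locker 7  [load 875/925]
  300 → locker 4  [load 925/925]
  250 → locker 5  [load 850/925]
  250 → locker 8  [load 675/925]
8 storage lockers opened.

8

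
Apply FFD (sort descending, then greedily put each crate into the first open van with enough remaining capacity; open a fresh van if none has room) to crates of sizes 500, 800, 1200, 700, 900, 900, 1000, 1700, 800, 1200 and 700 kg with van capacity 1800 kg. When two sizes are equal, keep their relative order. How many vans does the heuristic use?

Sorted descending: 1700, 1200, 1200, 1000, 900, 900, 800, 800, 700, 700, 500.
  1700 → van 1 (new)  [load 1700/1800]
  1200 → van 2 (new)  [load 1200/1800]
  1200 → van 3 (new)  [load 1200/1800]
  1000 → van 4 (new)  [load 1000/1800]
  900 → van 5 (new)  [load 900/1800]
  900 → van 5  [load 1800/1800]
  800 → van 4  [load 1800/1800]
  800 → van 6 (new)  [load 800/1800]
  700 → van 6  [load 1500/1800]
  700 → van 7 (new)  [load 700/1800]
  500 → van 2  [load 1700/1800]
7 vans opened.

7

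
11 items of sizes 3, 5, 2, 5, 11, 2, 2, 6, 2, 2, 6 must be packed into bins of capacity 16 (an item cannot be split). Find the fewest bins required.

Total = 11 + 6 + 6 + 5 + 5 + 3 + 2 + 2 + 2 + 2 + 2 = 46.
Lower bound: ⌈46/16⌉ = 3 bins.
A packing using 3 bins:
  bin 1: 11 + 5 = 16
  bin 2: 6 + 6 + 3 = 15
  bin 3: 5 + 2 + 2 + 2 + 2 + 2 = 15
This matches the lower bound, so 3 is optimal.

3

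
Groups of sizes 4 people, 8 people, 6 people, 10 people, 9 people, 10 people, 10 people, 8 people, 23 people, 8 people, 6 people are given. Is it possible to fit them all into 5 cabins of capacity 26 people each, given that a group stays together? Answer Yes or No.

Yes

A valid assignment using 5 cabins:
  cabin 1: 23 = 23
  cabin 2: 10 + 10 + 6 = 26
  cabin 3: 10 + 9 + 6 = 25
  cabin 4: 8 + 8 + 8 = 24
  cabin 5: 4 = 4
Every load is within 26 people, so 5 cabins suffice.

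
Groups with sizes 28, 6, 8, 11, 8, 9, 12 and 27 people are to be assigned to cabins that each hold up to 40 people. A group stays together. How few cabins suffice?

Total = 28 + 27 + 12 + 11 + 9 + 8 + 8 + 6 = 109 people.
Lower bound: ⌈109/40⌉ = 3 cabins.
A packing using 3 cabins:
  cabin 1: 28 + 12 = 40
  cabin 2: 27 + 11 = 38
  cabin 3: 9 + 8 + 8 + 6 = 31
This matches the lower bound, so 3 is optimal.

3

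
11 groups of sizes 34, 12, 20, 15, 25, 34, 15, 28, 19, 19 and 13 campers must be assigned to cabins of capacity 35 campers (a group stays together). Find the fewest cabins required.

Total = 34 + 34 + 28 + 25 + 20 + 19 + 19 + 15 + 15 + 13 + 12 = 234 campers.
Lower bound: ⌈234/35⌉ = 7 cabins.
A packing using 8 cabins:
  cabin 1: 34 = 34
  cabin 2: 34 = 34
  cabin 3: 28 = 28
  cabin 4: 25 = 25
  cabin 5: 20 + 15 = 35
  cabin 6: 19 + 15 = 34
  cabin 7: 19 + 13 = 32
  cabin 8: 12 = 12
No arrangement into 7 cabins stays within capacity, so 8 is optimal.

8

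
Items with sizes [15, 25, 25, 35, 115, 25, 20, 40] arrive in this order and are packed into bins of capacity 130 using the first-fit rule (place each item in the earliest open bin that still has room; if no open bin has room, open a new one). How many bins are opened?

  15 → bin 1 (new)  [load 15/130]
  25 → bin 1  [load 40/130]
  25 → bin 1  [load 65/130]
  35 → bin 1  [load 100/130]
  115 → bin 2 (new)  [load 115/130]
  25 → bin 1  [load 125/130]
  20 → bin 3 (new)  [load 20/130]
  40 → bin 3  [load 60/130]
3 bins opened.

3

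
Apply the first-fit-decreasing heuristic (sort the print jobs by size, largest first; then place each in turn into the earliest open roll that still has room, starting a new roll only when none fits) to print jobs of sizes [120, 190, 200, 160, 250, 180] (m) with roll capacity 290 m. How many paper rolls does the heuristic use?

5

Sorted descending: 250, 200, 190, 180, 160, 120.
  250 → roll 1 (new)  [load 250/290]
  200 → roll 2 (new)  [load 200/290]
  190 → roll 3 (new)  [load 190/290]
  180 → roll 4 (new)  [load 180/290]
  160 → roll 5 (new)  [load 160/290]
  120 → roll 5  [load 280/290]
5 paper rolls opened.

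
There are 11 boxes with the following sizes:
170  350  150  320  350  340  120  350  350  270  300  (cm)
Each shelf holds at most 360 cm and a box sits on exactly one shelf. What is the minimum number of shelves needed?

10

Total = 350 + 350 + 350 + 350 + 340 + 320 + 300 + 270 + 170 + 150 + 120 = 3070 cm.
Lower bound: ⌈3070/360⌉ = 9 shelves.
A packing using 10 shelves:
  shelf 1: 350 = 350
  shelf 2: 350 = 350
  shelf 3: 350 = 350
  shelf 4: 350 = 350
  shelf 5: 340 = 340
  shelf 6: 320 = 320
  shelf 7: 300 = 300
  shelf 8: 270 = 270
  shelf 9: 170 + 150 = 320
  shelf 10: 120 = 120
No arrangement into 9 shelves stays within capacity, so 10 is optimal.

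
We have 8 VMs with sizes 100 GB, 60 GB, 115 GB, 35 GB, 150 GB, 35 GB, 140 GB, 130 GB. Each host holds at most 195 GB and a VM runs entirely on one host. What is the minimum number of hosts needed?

Total = 150 + 140 + 130 + 115 + 100 + 60 + 35 + 35 = 765 GB.
Lower bound: ⌈765/195⌉ = 4 hosts.
Also, 5 VMs each exceed 195/2 GB, and no two of those can share a host, so at least 5 hosts are needed.
A packing using 5 hosts:
  host 1: 150 + 35 = 185
  host 2: 140 + 35 = 175
  host 3: 130 + 60 = 190
  host 4: 115 = 115
  host 5: 100 = 100
This matches the lower bound, so 5 is optimal.

5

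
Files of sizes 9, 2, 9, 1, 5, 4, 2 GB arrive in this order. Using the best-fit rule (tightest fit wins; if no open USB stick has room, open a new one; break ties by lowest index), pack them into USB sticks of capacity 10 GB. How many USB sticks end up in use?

4

  9 → USB stick 1 (new)  [load 9/10]
  2 → USB stick 2 (new)  [load 2/10]
  9 → USB stick 3 (new)  [load 9/10]
  1 → USB stick 1  [load 10/10]
  5 → USB stick 2  [load 7/10]
  4 → USB stick 4 (new)  [load 4/10]
  2 → USB stick 2  [load 9/10]
4 USB sticks opened.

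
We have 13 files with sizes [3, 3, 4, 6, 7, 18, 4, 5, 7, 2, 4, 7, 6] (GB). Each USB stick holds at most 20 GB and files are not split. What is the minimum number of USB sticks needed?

Total = 18 + 7 + 7 + 7 + 6 + 6 + 5 + 4 + 4 + 4 + 3 + 3 + 2 = 76 GB.
Lower bound: ⌈76/20⌉ = 4 USB sticks.
A packing using 4 USB sticks:
  USB stick 1: 18 + 2 = 20
  USB stick 2: 7 + 7 + 6 = 20
  USB stick 3: 7 + 6 + 5 = 18
  USB stick 4: 4 + 4 + 4 + 3 + 3 = 18
This matches the lower bound, so 4 is optimal.

4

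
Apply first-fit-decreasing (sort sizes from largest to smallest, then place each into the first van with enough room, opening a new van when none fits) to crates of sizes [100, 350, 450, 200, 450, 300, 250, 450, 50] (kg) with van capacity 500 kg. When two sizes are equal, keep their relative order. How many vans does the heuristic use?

6

Sorted descending: 450, 450, 450, 350, 300, 250, 200, 100, 50.
  450 → van 1 (new)  [load 450/500]
  450 → van 2 (new)  [load 450/500]
  450 → van 3 (new)  [load 450/500]
  350 → van 4 (new)  [load 350/500]
  300 → van 5 (new)  [load 300/500]
  250 → van 6 (new)  [load 250/500]
  200 → van 5  [load 500/500]
  100 → van 4  [load 450/500]
  50 → van 1  [load 500/500]
6 vans opened.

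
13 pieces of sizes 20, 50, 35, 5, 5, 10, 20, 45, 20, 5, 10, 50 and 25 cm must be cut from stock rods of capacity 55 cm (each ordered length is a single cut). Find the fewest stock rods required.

Total = 50 + 50 + 45 + 35 + 25 + 20 + 20 + 20 + 10 + 10 + 5 + 5 + 5 = 300 cm.
Lower bound: ⌈300/55⌉ = 6 stock rods.
A packing using 6 stock rods:
  stock rod 1: 50 + 5 = 55
  stock rod 2: 50 + 5 = 55
  stock rod 3: 45 + 10 = 55
  stock rod 4: 35 + 20 = 55
  stock rod 5: 25 + 20 + 10 = 55
  stock rod 6: 20 + 5 = 25
This matches the lower bound, so 6 is optimal.

6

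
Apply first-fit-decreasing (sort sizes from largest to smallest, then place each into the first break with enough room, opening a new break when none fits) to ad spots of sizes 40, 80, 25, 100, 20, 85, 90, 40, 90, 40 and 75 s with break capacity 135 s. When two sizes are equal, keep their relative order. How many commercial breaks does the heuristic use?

Sorted descending: 100, 90, 90, 85, 80, 75, 40, 40, 40, 25, 20.
  100 → break 1 (new)  [load 100/135]
  90 → break 2 (new)  [load 90/135]
  90 → break 3 (new)  [load 90/135]
  85 → break 4 (new)  [load 85/135]
  80 → break 5 (new)  [load 80/135]
  75 → break 6 (new)  [load 75/135]
  40 → break 2  [load 130/135]
  40 → break 3  [load 130/135]
  40 → break 4  [load 125/135]
  25 → break 1  [load 125/135]
  20 → break 5  [load 100/135]
6 commercial breaks opened.

6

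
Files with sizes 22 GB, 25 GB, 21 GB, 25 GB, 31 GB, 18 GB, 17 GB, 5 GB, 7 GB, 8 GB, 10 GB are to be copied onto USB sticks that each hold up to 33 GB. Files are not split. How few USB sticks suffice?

7

Total = 31 + 25 + 25 + 22 + 21 + 18 + 17 + 10 + 8 + 7 + 5 = 189 GB.
Lower bound: ⌈189/33⌉ = 6 USB sticks.
Also, 7 files each exceed 33/2 GB, and no two of those can share a USB stick, so at least 7 USB sticks are needed.
A packing using 7 USB sticks:
  USB stick 1: 31 = 31
  USB stick 2: 25 + 8 = 33
  USB stick 3: 25 + 7 = 32
  USB stick 4: 22 + 10 = 32
  USB stick 5: 21 + 5 = 26
  USB stick 6: 18 = 18
  USB stick 7: 17 = 17
This matches the lower bound, so 7 is optimal.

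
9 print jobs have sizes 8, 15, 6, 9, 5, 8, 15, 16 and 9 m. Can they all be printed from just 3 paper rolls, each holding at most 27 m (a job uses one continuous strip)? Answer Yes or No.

No

Total = 91 m; ⌈91/27⌉ = 4.
At least 4 paper rolls are required, but only 3 are allowed.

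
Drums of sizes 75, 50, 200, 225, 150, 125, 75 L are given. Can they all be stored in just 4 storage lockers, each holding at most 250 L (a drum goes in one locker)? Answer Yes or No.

Yes

A valid assignment using 4 storage lockers:
  locker 1: 225 = 225
  locker 2: 200 + 50 = 250
  locker 3: 150 + 75 = 225
  locker 4: 125 + 75 = 200
Every load is within 250 L, so 4 storage lockers suffice.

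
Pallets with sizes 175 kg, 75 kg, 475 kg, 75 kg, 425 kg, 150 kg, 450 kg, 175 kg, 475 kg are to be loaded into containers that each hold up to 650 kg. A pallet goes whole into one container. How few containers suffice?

4

Total = 475 + 475 + 450 + 425 + 175 + 175 + 150 + 75 + 75 = 2475 kg.
Lower bound: ⌈2475/650⌉ = 4 containers.
A packing using 4 containers:
  container 1: 475 + 175 = 650
  container 2: 475 + 175 = 650
  container 3: 450 + 150 = 600
  container 4: 425 + 75 + 75 = 575
This matches the lower bound, so 4 is optimal.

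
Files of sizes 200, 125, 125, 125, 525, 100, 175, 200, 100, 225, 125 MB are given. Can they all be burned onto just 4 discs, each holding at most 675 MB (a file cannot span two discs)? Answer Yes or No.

Yes

A valid assignment using 4 discs:
  disc 1: 525 + 125 = 650
  disc 2: 225 + 200 + 200 = 625
  disc 3: 175 + 125 + 125 + 125 + 100 = 650
  disc 4: 100 = 100
Every load is within 675 MB, so 4 discs suffice.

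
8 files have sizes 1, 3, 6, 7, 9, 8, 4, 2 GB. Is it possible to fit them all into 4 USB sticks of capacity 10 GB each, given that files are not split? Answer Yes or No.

A valid assignment using 4 USB sticks:
  USB stick 1: 9 + 1 = 10
  USB stick 2: 8 + 2 = 10
  USB stick 3: 7 + 3 = 10
  USB stick 4: 6 + 4 = 10
Every load is within 10 GB, so 4 USB sticks suffice.

Yes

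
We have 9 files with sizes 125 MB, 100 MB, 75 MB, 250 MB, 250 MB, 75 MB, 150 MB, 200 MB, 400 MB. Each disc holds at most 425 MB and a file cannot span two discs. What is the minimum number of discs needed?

Total = 400 + 250 + 250 + 200 + 150 + 125 + 100 + 75 + 75 = 1625 MB.
Lower bound: ⌈1625/425⌉ = 4 discs.
A packing using 4 discs:
  disc 1: 400 = 400
  disc 2: 250 + 150 = 400
  disc 3: 250 + 100 + 75 = 425
  disc 4: 200 + 125 + 75 = 400
This matches the lower bound, so 4 is optimal.

4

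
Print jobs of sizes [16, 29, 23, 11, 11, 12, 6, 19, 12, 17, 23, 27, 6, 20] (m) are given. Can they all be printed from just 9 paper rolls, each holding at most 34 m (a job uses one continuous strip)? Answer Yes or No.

Yes

A valid assignment using 8 paper rolls:
  roll 1: 29 = 29
  roll 2: 27 + 6 = 33
  roll 3: 23 + 11 = 34
  roll 4: 23 + 11 = 34
  roll 5: 20 + 12 = 32
  roll 6: 19 + 12 = 31
  roll 7: 17 + 16 = 33
  roll 8: 6 = 6
That uses only 8 ≤ 9, so 9 paper rolls are enough.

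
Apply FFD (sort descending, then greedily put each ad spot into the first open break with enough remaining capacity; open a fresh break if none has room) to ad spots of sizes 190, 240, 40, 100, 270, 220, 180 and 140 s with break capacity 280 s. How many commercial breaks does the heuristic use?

6

Sorted descending: 270, 240, 220, 190, 180, 140, 100, 40.
  270 → break 1 (new)  [load 270/280]
  240 → break 2 (new)  [load 240/280]
  220 → break 3 (new)  [load 220/280]
  190 → break 4 (new)  [load 190/280]
  180 → break 5 (new)  [load 180/280]
  140 → break 6 (new)  [load 140/280]
  100 → break 5  [load 280/280]
  40 → break 2  [load 280/280]
6 commercial breaks opened.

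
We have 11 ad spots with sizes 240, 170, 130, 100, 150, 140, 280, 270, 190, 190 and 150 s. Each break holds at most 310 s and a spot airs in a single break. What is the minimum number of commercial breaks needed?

Total = 280 + 270 + 240 + 190 + 190 + 170 + 150 + 150 + 140 + 130 + 100 = 2010 s.
Lower bound: ⌈2010/310⌉ = 7 commercial breaks.
A packing using 8 commercial breaks:
  break 1: 280 = 280
  break 2: 270 = 270
  break 3: 240 = 240
  break 4: 190 + 100 = 290
  break 5: 190 = 190
  break 6: 170 + 140 = 310
  break 7: 150 + 150 = 300
  break 8: 130 = 130
No arrangement into 7 commercial breaks stays within capacity, so 8 is optimal.

8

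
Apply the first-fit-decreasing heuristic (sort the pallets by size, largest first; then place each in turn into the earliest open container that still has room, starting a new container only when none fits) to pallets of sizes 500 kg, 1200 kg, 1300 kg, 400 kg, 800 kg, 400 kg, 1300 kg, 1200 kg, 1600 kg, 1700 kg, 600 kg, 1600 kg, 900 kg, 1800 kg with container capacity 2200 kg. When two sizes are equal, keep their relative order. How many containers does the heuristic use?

8

Sorted descending: 1800, 1700, 1600, 1600, 1300, 1300, 1200, 1200, 900, 800, 600, 500, 400, 400.
  1800 → container 1 (new)  [load 1800/2200]
  1700 → container 2 (new)  [load 1700/2200]
  1600 → container 3 (new)  [load 1600/2200]
  1600 → container 4 (new)  [load 1600/2200]
  1300 → container 5 (new)  [load 1300/2200]
  1300 → container 6 (new)  [load 1300/2200]
  1200 → container 7 (new)  [load 1200/2200]
  1200 → container 8 (new)  [load 1200/2200]
  900 → container 5  [load 2200/2200]
  800 → container 6  [load 2100/2200]
  600 → container 3  [load 2200/2200]
  500 → container 2  [load 2200/2200]
  400 → container 1  [load 2200/2200]
  400 → container 4  [load 2000/2200]
8 containers opened.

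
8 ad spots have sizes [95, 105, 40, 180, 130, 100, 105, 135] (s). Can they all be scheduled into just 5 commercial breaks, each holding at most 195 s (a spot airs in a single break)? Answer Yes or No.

Total = 890 s; ⌈890/195⌉ = 5.
6 ad spots each exceed half the capacity and cannot share a break, forcing at least 6 commercial breaks.
At least 6 commercial breaks are required, but only 5 are allowed.

No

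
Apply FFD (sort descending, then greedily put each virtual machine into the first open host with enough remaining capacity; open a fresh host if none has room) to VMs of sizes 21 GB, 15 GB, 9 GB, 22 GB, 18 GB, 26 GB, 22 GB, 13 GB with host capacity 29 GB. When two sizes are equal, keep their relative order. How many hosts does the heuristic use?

6

Sorted descending: 26, 22, 22, 21, 18, 15, 13, 9.
  26 → host 1 (new)  [load 26/29]
  22 → host 2 (new)  [load 22/29]
  22 → host 3 (new)  [load 22/29]
  21 → host 4 (new)  [load 21/29]
  18 → host 5 (new)  [load 18/29]
  15 → host 6 (new)  [load 15/29]
  13 → host 6  [load 28/29]
  9 → host 5  [load 27/29]
6 hosts opened.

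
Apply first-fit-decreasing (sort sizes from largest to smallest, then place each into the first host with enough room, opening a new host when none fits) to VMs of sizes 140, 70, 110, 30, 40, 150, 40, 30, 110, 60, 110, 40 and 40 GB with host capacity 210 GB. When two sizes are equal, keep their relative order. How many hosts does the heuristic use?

Sorted descending: 150, 140, 110, 110, 110, 70, 60, 40, 40, 40, 40, 30, 30.
  150 → host 1 (new)  [load 150/210]
  140 → host 2 (new)  [load 140/210]
  110 → host 3 (new)  [load 110/210]
  110 → host 4 (new)  [load 110/210]
  110 → host 5 (new)  [load 110/210]
  70 → host 2  [load 210/210]
  60 → host 1  [load 210/210]
  40 → host 3  [load 150/210]
  40 → host 3  [load 190/210]
  40 → host 4  [load 150/210]
  40 → host 4  [load 190/210]
  30 → host 5  [load 140/210]
  30 → host 5  [load 170/210]
5 hosts opened.

5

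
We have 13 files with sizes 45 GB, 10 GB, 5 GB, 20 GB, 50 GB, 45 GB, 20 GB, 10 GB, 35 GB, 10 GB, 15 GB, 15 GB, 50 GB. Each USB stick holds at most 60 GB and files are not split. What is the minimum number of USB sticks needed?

6

Total = 50 + 50 + 45 + 45 + 35 + 20 + 20 + 15 + 15 + 10 + 10 + 10 + 5 = 330 GB.
Lower bound: ⌈330/60⌉ = 6 USB sticks.
A packing using 6 USB sticks:
  USB stick 1: 50 + 10 = 60
  USB stick 2: 50 + 10 = 60
  USB stick 3: 45 + 15 = 60
  USB stick 4: 45 + 15 = 60
  USB stick 5: 35 + 20 + 5 = 60
  USB stick 6: 20 + 10 = 30
This matches the lower bound, so 6 is optimal.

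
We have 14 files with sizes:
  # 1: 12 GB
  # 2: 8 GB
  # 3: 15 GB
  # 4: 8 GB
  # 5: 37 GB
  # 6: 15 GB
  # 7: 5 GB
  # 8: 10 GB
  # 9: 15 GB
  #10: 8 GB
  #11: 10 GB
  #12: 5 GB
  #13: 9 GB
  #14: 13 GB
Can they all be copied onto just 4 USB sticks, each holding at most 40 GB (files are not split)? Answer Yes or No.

No

Total = 170 GB; ⌈170/40⌉ = 5.
At least 5 USB sticks are required, but only 4 are allowed.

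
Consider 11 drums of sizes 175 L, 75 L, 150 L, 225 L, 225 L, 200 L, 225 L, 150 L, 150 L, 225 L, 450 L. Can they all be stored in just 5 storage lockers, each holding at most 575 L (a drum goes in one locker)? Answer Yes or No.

A valid assignment using 5 storage lockers:
  locker 1: 450 + 75 = 525
  locker 2: 225 + 225 = 450
  locker 3: 225 + 225 = 450
  locker 4: 200 + 175 + 150 = 525
  locker 5: 150 + 150 = 300
Every load is within 575 L, so 5 storage lockers suffice.

Yes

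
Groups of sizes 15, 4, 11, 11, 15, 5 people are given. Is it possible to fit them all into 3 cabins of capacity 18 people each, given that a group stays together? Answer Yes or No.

Total = 61 people; ⌈61/18⌉ = 4.
At least 4 cabins are required, but only 3 are allowed.

No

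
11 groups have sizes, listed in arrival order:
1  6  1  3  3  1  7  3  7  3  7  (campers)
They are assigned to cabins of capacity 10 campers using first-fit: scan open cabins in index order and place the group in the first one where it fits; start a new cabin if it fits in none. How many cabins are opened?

5

  1 → cabin 1 (new)  [load 1/10]
  6 → cabin 1  [load 7/10]
  1 → cabin 1  [load 8/10]
  3 → cabin 2 (new)  [load 3/10]
  3 → cabin 2  [load 6/10]
  1 → cabin 1  [load 9/10]
  7 → cabin 3 (new)  [load 7/10]
  3 → cabin 2  [load 9/10]
  7 → cabin 4 (new)  [load 7/10]
  3 → cabin 3  [load 10/10]
  7 → cabin 5 (new)  [load 7/10]
5 cabins opened.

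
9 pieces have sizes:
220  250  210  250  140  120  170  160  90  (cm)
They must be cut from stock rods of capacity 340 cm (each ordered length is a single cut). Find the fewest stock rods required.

Total = 250 + 250 + 220 + 210 + 170 + 160 + 140 + 120 + 90 = 1610 cm.
Lower bound: ⌈1610/340⌉ = 5 stock rods.
A packing using 6 stock rods:
  stock rod 1: 250 + 90 = 340
  stock rod 2: 250 = 250
  stock rod 3: 220 + 120 = 340
  stock rod 4: 210 = 210
  stock rod 5: 170 + 160 = 330
  stock rod 6: 140 = 140
No arrangement into 5 stock rods stays within capacity, so 6 is optimal.

6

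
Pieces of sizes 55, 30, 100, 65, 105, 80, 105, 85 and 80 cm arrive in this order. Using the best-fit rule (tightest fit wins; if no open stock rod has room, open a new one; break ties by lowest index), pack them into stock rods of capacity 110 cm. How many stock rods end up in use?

8

  55 → stock rod 1 (new)  [load 55/110]
  30 → stock rod 1  [load 85/110]
  100 → stock rod 2 (new)  [load 100/110]
  65 → stock rod 3 (new)  [load 65/110]
  105 → stock rod 4 (new)  [load 105/110]
  80 → stock rod 5 (new)  [load 80/110]
  105 → stock rod 6 (new)  [load 105/110]
  85 → stock rod 7 (new)  [load 85/110]
  80 → stock rod 8 (new)  [load 80/110]
8 stock rods opened.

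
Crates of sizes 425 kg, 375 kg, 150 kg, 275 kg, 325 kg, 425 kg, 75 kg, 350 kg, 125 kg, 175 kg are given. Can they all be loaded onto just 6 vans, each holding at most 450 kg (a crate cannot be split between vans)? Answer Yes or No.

No

Total = 2700 kg; ⌈2700/450⌉ = 6.
The bound of 6 does not rule out 6, but exhaustive search shows no assignment into 6 vans of capacity 450 kg exists — the minimum is 7.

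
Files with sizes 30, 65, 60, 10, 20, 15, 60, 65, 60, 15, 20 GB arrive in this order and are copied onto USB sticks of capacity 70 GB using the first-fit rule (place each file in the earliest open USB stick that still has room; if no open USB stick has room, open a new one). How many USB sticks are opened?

7

  30 → USB stick 1 (new)  [load 30/70]
  65 → USB stick 2 (new)  [load 65/70]
  60 → USB stick 3 (new)  [load 60/70]
  10 → USB stick 1  [load 40/70]
  20 → USB stick 1  [load 60/70]
  15 → USB stick 4 (new)  [load 15/70]
  60 → USB stick 5 (new)  [load 60/70]
  65 → USB stick 6 (new)  [load 65/70]
  60 → USB stick 7 (new)  [load 60/70]
  15 → USB stick 4  [load 30/70]
  20 → USB stick 4  [load 50/70]
7 USB sticks opened.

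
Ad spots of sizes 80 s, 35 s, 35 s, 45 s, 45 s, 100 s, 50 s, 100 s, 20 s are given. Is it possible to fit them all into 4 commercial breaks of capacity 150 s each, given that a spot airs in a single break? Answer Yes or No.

Yes

A valid assignment using 4 commercial breaks:
  break 1: 100 + 50 = 150
  break 2: 100 + 45 = 145
  break 3: 80 + 45 + 20 = 145
  break 4: 35 + 35 = 70
Every load is within 150 s, so 4 commercial breaks suffice.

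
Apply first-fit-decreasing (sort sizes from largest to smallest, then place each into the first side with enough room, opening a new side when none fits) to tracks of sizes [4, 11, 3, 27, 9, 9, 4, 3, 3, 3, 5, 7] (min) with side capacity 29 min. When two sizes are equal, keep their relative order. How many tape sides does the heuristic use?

4

Sorted descending: 27, 11, 9, 9, 7, 5, 4, 4, 3, 3, 3, 3.
  27 → side 1 (new)  [load 27/29]
  11 → side 2 (new)  [load 11/29]
  9 → side 2  [load 20/29]
  9 → side 2  [load 29/29]
  7 → side 3 (new)  [load 7/29]
  5 → side 3  [load 12/29]
  4 → side 3  [load 16/29]
  4 → side 3  [load 20/29]
  3 → side 3  [load 23/29]
  3 → side 3  [load 26/29]
  3 → side 3  [load 29/29]
  3 → side 4 (new)  [load 3/29]
4 tape sides opened.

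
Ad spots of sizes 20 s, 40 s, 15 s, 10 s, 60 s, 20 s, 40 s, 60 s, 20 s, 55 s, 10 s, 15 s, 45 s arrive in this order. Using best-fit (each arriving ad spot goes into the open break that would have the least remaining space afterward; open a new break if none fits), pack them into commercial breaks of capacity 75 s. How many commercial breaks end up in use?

6

  20 → break 1 (new)  [load 20/75]
  40 → break 1  [load 60/75]
  15 → break 1  [load 75/75]
  10 → break 2 (new)  [load 10/75]
  60 → break 2  [load 70/75]
  20 → break 3 (new)  [load 20/75]
  40 → break 3  [load 60/75]
  60 → break 4 (new)  [load 60/75]
  20 → break 5 (new)  [load 20/75]
  55 → break 5  [load 75/75]
  10 → break 3  [load 70/75]
  15 → break 4  [load 75/75]
  45 → break 6 (new)  [load 45/75]
6 commercial breaks opened.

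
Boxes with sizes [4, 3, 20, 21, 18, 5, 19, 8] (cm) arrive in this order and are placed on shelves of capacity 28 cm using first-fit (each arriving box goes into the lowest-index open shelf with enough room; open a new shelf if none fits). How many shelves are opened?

  4 → shelf 1 (new)  [load 4/28]
  3 → shelf 1  [load 7/28]
  20 → shelf 1  [load 27/28]
  21 → shelf 2 (new)  [load 21/28]
  18 → shelf 3 (new)  [load 18/28]
  5 → shelf 2  [load 26/28]
  19 → shelf 4 (new)  [load 19/28]
  8 → shelf 3  [load 26/28]
4 shelves opened.

4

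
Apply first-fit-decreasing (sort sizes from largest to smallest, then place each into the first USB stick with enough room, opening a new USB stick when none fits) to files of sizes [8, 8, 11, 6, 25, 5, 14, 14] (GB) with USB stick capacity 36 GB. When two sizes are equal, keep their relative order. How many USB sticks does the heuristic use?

Sorted descending: 25, 14, 14, 11, 8, 8, 6, 5.
  25 → USB stick 1 (new)  [load 25/36]
  14 → USB stick 2 (new)  [load 14/36]
  14 → USB stick 2  [load 28/36]
  11 → USB stick 1  [load 36/36]
  8 → USB stick 2  [load 36/36]
  8 → USB stick 3 (new)  [load 8/36]
  6 → USB stick 3  [load 14/36]
  5 → USB stick 3  [load 19/36]
3 USB sticks opened.

3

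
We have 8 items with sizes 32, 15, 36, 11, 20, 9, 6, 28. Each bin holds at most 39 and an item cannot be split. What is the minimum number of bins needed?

Total = 36 + 32 + 28 + 20 + 15 + 11 + 9 + 6 = 157.
Lower bound: ⌈157/39⌉ = 5 bins.
A packing using 5 bins:
  bin 1: 36 = 36
  bin 2: 32 + 6 = 38
  bin 3: 28 + 11 = 39
  bin 4: 20 + 15 = 35
  bin 5: 9 = 9
This matches the lower bound, so 5 is optimal.

5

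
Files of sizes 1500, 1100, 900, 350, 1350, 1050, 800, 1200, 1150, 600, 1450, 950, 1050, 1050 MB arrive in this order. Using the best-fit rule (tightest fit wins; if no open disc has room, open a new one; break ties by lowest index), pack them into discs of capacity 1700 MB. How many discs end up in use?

  1500 → disc 1 (new)  [load 1500/1700]
  1100 → disc 2 (new)  [load 1100/1700]
  900 → disc 3 (new)  [load 900/1700]
  350 → disc 2  [load 1450/1700]
  1350 → disc 4 (new)  [load 1350/1700]
  1050 → disc 5 (new)  [load 1050/1700]
  800 → disc 3  [load 1700/1700]
  1200 → disc 6 (new)  [load 1200/1700]
  1150 → disc 7 (new)  [load 1150/1700]
  600 → disc 5  [load 1650/1700]
  1450 → disc 8 (new)  [load 1450/1700]
  950 → disc 9 (new)  [load 950/1700]
  1050 → disc 10 (new)  [load 1050/1700]
  1050 → disc 11 (new)  [load 1050/1700]
11 discs opened.

11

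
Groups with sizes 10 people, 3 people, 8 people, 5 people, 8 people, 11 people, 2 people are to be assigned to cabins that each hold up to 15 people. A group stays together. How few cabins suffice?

4

Total = 11 + 10 + 8 + 8 + 5 + 3 + 2 = 47 people.
Lower bound: ⌈47/15⌉ = 4 cabins.
A packing using 4 cabins:
  cabin 1: 11 + 3 = 14
  cabin 2: 10 + 5 = 15
  cabin 3: 8 + 2 = 10
  cabin 4: 8 = 8
This matches the lower bound, so 4 is optimal.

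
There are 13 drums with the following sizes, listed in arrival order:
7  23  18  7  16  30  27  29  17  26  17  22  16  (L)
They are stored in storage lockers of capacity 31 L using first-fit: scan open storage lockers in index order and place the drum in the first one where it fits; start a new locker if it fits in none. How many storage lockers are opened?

11

  7 → locker 1 (new)  [load 7/31]
  23 → locker 1  [load 30/31]
  18 → locker 2 (new)  [load 18/31]
  7 → locker 2  [load 25/31]
  16 → locker 3 (new)  [load 16/31]
  30 → locker 4 (new)  [load 30/31]
  27 → locker 5 (new)  [load 27/31]
  29 → locker 6 (new)  [load 29/31]
  17 → locker 7 (new)  [load 17/31]
  26 → locker 8 (new)  [load 26/31]
  17 → locker 9 (new)  [load 17/31]
  22 → locker 10 (new)  [load 22/31]
  16 → locker 11 (new)  [load 16/31]
11 storage lockers opened.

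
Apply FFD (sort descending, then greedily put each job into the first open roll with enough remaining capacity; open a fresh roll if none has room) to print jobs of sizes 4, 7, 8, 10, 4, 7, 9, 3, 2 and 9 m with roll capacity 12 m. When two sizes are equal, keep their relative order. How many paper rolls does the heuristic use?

Sorted descending: 10, 9, 9, 8, 7, 7, 4, 4, 3, 2.
  10 → roll 1 (new)  [load 10/12]
  9 → roll 2 (new)  [load 9/12]
  9 → roll 3 (new)  [load 9/12]
  8 → roll 4 (new)  [load 8/12]
  7 → roll 5 (new)  [load 7/12]
  7 → roll 6 (new)  [load 7/12]
  4 → roll 4  [load 12/12]
  4 → roll 5  [load 11/12]
  3 → roll 2  [load 12/12]
  2 → roll 1  [load 12/12]
6 paper rolls opened.

6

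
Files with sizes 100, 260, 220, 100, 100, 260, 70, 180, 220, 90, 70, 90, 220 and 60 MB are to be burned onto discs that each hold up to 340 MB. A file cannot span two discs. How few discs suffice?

7

Total = 260 + 260 + 220 + 220 + 220 + 180 + 100 + 100 + 100 + 90 + 90 + 70 + 70 + 60 = 2040 MB.
Lower bound: ⌈2040/340⌉ = 6 discs.
A packing using 7 discs:
  disc 1: 260 + 70 = 330
  disc 2: 260 + 70 = 330
  disc 3: 220 + 100 = 320
  disc 4: 220 + 100 = 320
  disc 5: 220 + 100 = 320
  disc 6: 180 + 90 + 60 = 330
  disc 7: 90 = 90
No arrangement into 6 discs stays within capacity, so 7 is optimal.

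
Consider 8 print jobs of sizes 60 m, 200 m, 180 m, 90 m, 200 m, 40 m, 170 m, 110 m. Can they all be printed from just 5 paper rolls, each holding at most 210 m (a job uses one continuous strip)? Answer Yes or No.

Total = 1050 m; ⌈1050/210⌉ = 5.
The bound of 5 does not rule out 5, but exhaustive search shows no assignment into 5 paper rolls of capacity 210 m exists — the minimum is 6.

No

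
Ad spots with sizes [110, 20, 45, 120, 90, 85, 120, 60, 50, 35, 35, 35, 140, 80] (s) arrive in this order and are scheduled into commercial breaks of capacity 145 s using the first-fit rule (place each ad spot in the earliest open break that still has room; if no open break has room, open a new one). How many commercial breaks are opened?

8

  110 → break 1 (new)  [load 110/145]
  20 → break 1  [load 130/145]
  45 → break 2 (new)  [load 45/145]
  120 → break 3 (new)  [load 120/145]
  90 → break 2  [load 135/145]
  85 → break 4 (new)  [load 85/145]
  120 → break 5 (new)  [load 120/145]
  60 → break 4  [load 145/145]
  50 → break 6 (new)  [load 50/145]
  35 → break 6  [load 85/145]
  35 → break 6  [load 120/145]
  35 → break 7 (new)  [load 35/145]
  140 → break 8 (new)  [load 140/145]
  80 → break 7  [load 115/145]
8 commercial breaks opened.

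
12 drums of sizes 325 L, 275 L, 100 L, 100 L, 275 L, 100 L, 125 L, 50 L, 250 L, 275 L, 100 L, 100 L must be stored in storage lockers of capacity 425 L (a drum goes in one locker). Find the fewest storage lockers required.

6

Total = 325 + 275 + 275 + 275 + 250 + 125 + 100 + 100 + 100 + 100 + 100 + 50 = 2075 L.
Lower bound: ⌈2075/425⌉ = 5 storage lockers.
A packing using 6 storage lockers:
  locker 1: 325 + 100 = 425
  locker 2: 275 + 125 = 400
  locker 3: 275 + 100 + 50 = 425
  locker 4: 275 + 100 = 375
  locker 5: 250 + 100 = 350
  locker 6: 100 = 100
No arrangement into 5 storage lockers stays within capacity, so 6 is optimal.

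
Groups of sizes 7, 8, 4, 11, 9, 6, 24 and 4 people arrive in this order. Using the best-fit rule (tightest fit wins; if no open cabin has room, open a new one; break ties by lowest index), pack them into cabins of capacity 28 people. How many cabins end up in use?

  7 → cabin 1 (new)  [load 7/28]
  8 → cabin 1  [load 15/28]
  4 → cabin 1  [load 19/28]
  11 → cabin 2 (new)  [load 11/28]
  9 → cabin 1  [load 28/28]
  6 → cabin 2  [load 17/28]
  24 → cabin 3 (new)  [load 24/28]
  4 → cabin 3  [load 28/28]
3 cabins opened.

3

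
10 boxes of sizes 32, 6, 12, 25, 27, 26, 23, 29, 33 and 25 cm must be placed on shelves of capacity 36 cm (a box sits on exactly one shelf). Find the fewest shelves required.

Total = 33 + 32 + 29 + 27 + 26 + 25 + 25 + 23 + 12 + 6 = 238 cm.
Lower bound: ⌈238/36⌉ = 7 shelves.
Also, 8 boxes each exceed 18 cm, and no two of those can share a shelf, so at least 8 shelves are needed.
A packing using 8 shelves:
  shelf 1: 33 = 33
  shelf 2: 32 = 32
  shelf 3: 29 + 6 = 35
  shelf 4: 27 = 27
  shelf 5: 26 = 26
  shelf 6: 25 = 25
  shelf 7: 25 = 25
  shelf 8: 23 + 12 = 35
This matches the lower bound, so 8 is optimal.

8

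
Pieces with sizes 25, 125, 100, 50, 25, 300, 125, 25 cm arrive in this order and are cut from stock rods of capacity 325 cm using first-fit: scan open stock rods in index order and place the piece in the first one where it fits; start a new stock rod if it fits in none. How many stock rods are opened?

  25 → stock rod 1 (new)  [load 25/325]
  125 → stock rod 1  [load 150/325]
  100 → stock rod 1  [load 250/325]
  50 → stock rod 1  [load 300/325]
  25 → stock rod 1  [load 325/325]
  300 → stock rod 2 (new)  [load 300/325]
  125 → stock rod 3 (new)  [load 125/325]
  25 → stock rod 2  [load 325/325]
3 stock rods opened.

3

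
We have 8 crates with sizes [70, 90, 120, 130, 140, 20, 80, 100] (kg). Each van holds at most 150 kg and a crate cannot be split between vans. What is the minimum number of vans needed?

6

Total = 140 + 130 + 120 + 100 + 90 + 80 + 70 + 20 = 750 kg.
Lower bound: ⌈750/150⌉ = 5 vans.
Also, 6 crates each exceed 75 kg, and no two of those can share a van, so at least 6 vans are needed.
A packing using 6 vans:
  van 1: 140 = 140
  van 2: 130 + 20 = 150
  van 3: 120 = 120
  van 4: 100 = 100
  van 5: 90 = 90
  van 6: 80 + 70 = 150
This matches the lower bound, so 6 is optimal.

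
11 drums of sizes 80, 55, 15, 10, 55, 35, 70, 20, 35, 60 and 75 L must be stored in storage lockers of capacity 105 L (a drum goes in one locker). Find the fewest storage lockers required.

6

Total = 80 + 75 + 70 + 60 + 55 + 55 + 35 + 35 + 20 + 15 + 10 = 510 L.
Lower bound: ⌈510/105⌉ = 5 storage lockers.
Also, 6 drums each exceed 105/2 L, and no two of those can share a locker, so at least 6 storage lockers are needed.
A packing using 6 storage lockers:
  locker 1: 80 + 20 = 100
  locker 2: 75 + 15 + 10 = 100
  locker 3: 70 + 35 = 105
  locker 4: 60 + 35 = 95
  locker 5: 55 = 55
  locker 6: 55 = 55
This matches the lower bound, so 6 is optimal.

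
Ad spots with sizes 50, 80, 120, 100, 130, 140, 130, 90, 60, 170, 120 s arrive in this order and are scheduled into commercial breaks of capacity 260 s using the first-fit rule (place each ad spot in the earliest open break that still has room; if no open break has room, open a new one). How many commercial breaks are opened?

6

  50 → break 1 (new)  [load 50/260]
  80 → break 1  [load 130/260]
  120 → break 1  [load 250/260]
  100 → break 2 (new)  [load 100/260]
  130 → break 2  [load 230/260]
  140 → break 3 (new)  [load 140/260]
  130 → break 4 (new)  [load 130/260]
  90 → break 3  [load 230/260]
  60 → break 4  [load 190/260]
  170 → break 5 (new)  [load 170/260]
  120 → break 6 (new)  [load 120/260]
6 commercial breaks opened.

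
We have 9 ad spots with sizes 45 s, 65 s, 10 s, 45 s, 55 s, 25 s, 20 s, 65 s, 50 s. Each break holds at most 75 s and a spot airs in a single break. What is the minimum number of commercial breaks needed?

6

Total = 65 + 65 + 55 + 50 + 45 + 45 + 25 + 20 + 10 = 380 s.
Lower bound: ⌈380/75⌉ = 6 commercial breaks.
A packing using 6 commercial breaks:
  break 1: 65 + 10 = 75
  break 2: 65 = 65
  break 3: 55 + 20 = 75
  break 4: 50 + 25 = 75
  break 5: 45 = 45
  break 6: 45 = 45
This matches the lower bound, so 6 is optimal.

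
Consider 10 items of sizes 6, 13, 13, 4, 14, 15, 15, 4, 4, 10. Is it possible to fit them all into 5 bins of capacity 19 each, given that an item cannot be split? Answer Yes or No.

No

Total = 98; ⌈98/19⌉ = 6.
At least 6 bins are required, but only 5 are allowed.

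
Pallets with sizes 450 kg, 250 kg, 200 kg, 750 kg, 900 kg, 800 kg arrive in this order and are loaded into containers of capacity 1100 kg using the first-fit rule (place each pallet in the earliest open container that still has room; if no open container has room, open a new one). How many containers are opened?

  450 → container 1 (new)  [load 450/1100]
  250 → container 1  [load 700/1100]
  200 → container 1  [load 900/1100]
  750 → container 2 (new)  [load 750/1100]
  900 → container 3 (new)  [load 900/1100]
  800 → container 4 (new)  [load 800/1100]
4 containers opened.

4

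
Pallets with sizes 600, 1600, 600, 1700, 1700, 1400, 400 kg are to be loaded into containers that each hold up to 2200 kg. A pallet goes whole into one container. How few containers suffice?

Total = 1700 + 1700 + 1600 + 1400 + 600 + 600 + 400 = 8000 kg.
Lower bound: ⌈8000/2200⌉ = 4 containers.
A packing using 4 containers:
  container 1: 1700 + 400 = 2100
  container 2: 1700 = 1700
  container 3: 1600 + 600 = 2200
  container 4: 1400 + 600 = 2000
This matches the lower bound, so 4 is optimal.

4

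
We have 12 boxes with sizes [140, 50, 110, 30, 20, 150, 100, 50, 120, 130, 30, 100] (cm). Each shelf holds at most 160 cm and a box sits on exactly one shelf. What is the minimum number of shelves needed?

7

Total = 150 + 140 + 130 + 120 + 110 + 100 + 100 + 50 + 50 + 30 + 30 + 20 = 1030 cm.
Lower bound: ⌈1030/160⌉ = 7 shelves.
A packing using 7 shelves:
  shelf 1: 150 = 150
  shelf 2: 140 + 20 = 160
  shelf 3: 130 + 30 = 160
  shelf 4: 120 + 30 = 150
  shelf 5: 110 + 50 = 160
  shelf 6: 100 + 50 = 150
  shelf 7: 100 = 100
This matches the lower bound, so 7 is optimal.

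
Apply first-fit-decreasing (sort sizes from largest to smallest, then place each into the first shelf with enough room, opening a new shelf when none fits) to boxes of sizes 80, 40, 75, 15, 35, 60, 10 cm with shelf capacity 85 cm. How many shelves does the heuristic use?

Sorted descending: 80, 75, 60, 40, 35, 15, 10.
  80 → shelf 1 (new)  [load 80/85]
  75 → shelf 2 (new)  [load 75/85]
  60 → shelf 3 (new)  [load 60/85]
  40 → shelf 4 (new)  [load 40/85]
  35 → shelf 4  [load 75/85]
  15 → shelf 3  [load 75/85]
  10 → shelf 2  [load 85/85]
4 shelves opened.

4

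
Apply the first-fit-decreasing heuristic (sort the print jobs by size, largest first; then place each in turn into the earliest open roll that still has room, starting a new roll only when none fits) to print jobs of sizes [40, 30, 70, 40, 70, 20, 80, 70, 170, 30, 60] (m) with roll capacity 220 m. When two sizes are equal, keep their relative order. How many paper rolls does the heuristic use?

Sorted descending: 170, 80, 70, 70, 70, 60, 40, 40, 30, 30, 20.
  170 → roll 1 (new)  [load 170/220]
  80 → roll 2 (new)  [load 80/220]
  70 → roll 2  [load 150/220]
  70 → roll 2  [load 220/220]
  70 → roll 3 (new)  [load 70/220]
  60 → roll 3  [load 130/220]
  40 → roll 1  [load 210/220]
  40 → roll 3  [load 170/220]
  30 → roll 3  [load 200/220]
  30 → roll 4 (new)  [load 30/220]
  20 → roll 3  [load 220/220]
4 paper rolls opened.

4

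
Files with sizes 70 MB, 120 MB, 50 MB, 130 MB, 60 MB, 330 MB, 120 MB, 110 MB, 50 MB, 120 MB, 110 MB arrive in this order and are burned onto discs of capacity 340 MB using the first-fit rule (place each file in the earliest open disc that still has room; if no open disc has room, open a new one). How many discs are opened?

  70 → disc 1 (new)  [load 70/340]
  120 → disc 1  [load 190/340]
  50 → disc 1  [load 240/340]
  130 → disc 2 (new)  [load 130/340]
  60 → disc 1  [load 300/340]
  330 → disc 3 (new)  [load 330/340]
  120 → disc 2  [load 250/340]
  110 → disc 4 (new)  [load 110/340]
  50 → disc 2  [load 300/340]
  120 → disc 4  [load 230/340]
  110 → disc 4  [load 340/340]
4 discs opened.

4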